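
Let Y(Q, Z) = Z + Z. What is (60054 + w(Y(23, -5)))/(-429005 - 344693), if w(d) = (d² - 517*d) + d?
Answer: -32657/386849 ≈ -0.084418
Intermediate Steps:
Y(Q, Z) = 2*Z
w(d) = d² - 516*d
(60054 + w(Y(23, -5)))/(-429005 - 344693) = (60054 + (2*(-5))*(-516 + 2*(-5)))/(-429005 - 344693) = (60054 - 10*(-516 - 10))/(-773698) = (60054 - 10*(-526))*(-1/773698) = (60054 + 5260)*(-1/773698) = 65314*(-1/773698) = -32657/386849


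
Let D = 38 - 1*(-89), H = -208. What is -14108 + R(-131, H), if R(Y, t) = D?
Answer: -13981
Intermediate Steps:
D = 127 (D = 38 + 89 = 127)
R(Y, t) = 127
-14108 + R(-131, H) = -14108 + 127 = -13981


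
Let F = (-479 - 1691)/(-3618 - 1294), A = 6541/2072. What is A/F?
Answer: 64777/9065 ≈ 7.1458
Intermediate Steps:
A = 6541/2072 (A = 6541*(1/2072) = 6541/2072 ≈ 3.1569)
F = 1085/2456 (F = -2170/(-4912) = -2170*(-1/4912) = 1085/2456 ≈ 0.44178)
A/F = 6541/(2072*(1085/2456)) = (6541/2072)*(2456/1085) = 64777/9065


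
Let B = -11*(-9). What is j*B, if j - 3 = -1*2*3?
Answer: -297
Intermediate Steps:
B = 99
j = -3 (j = 3 - 1*2*3 = 3 - 2*3 = 3 - 6 = -3)
j*B = -3*99 = -297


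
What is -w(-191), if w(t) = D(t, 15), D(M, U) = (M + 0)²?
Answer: -36481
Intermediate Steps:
D(M, U) = M²
w(t) = t²
-w(-191) = -1*(-191)² = -1*36481 = -36481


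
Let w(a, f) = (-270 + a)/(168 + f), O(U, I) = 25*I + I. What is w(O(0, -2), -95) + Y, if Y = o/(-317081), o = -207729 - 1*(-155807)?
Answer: -98309776/23146913 ≈ -4.2472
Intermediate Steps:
o = -51922 (o = -207729 + 155807 = -51922)
O(U, I) = 26*I
w(a, f) = (-270 + a)/(168 + f)
Y = 51922/317081 (Y = -51922/(-317081) = -51922*(-1/317081) = 51922/317081 ≈ 0.16375)
w(O(0, -2), -95) + Y = (-270 + 26*(-2))/(168 - 95) + 51922/317081 = (-270 - 52)/73 + 51922/317081 = (1/73)*(-322) + 51922/317081 = -322/73 + 51922/317081 = -98309776/23146913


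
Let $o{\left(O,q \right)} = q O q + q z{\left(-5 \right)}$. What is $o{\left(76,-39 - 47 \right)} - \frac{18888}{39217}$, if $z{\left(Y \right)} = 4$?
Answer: $\frac{22030209296}{39217} \approx 5.6175 \cdot 10^{5}$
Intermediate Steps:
$o{\left(O,q \right)} = 4 q + O q^{2}$ ($o{\left(O,q \right)} = q O q + q 4 = O q q + 4 q = O q^{2} + 4 q = 4 q + O q^{2}$)
$o{\left(76,-39 - 47 \right)} - \frac{18888}{39217} = \left(-39 - 47\right) \left(4 + 76 \left(-39 - 47\right)\right) - \frac{18888}{39217} = \left(-39 - 47\right) \left(4 + 76 \left(-39 - 47\right)\right) - 18888 \cdot \frac{1}{39217} = - 86 \left(4 + 76 \left(-86\right)\right) - \frac{18888}{39217} = - 86 \left(4 - 6536\right) - \frac{18888}{39217} = \left(-86\right) \left(-6532\right) - \frac{18888}{39217} = 561752 - \frac{18888}{39217} = \frac{22030209296}{39217}$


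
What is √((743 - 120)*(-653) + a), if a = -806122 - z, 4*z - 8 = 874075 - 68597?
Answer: 5*I*√226290/2 ≈ 1189.2*I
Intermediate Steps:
z = 402743/2 (z = 2 + (874075 - 68597)/4 = 2 + (¼)*805478 = 2 + 402739/2 = 402743/2 ≈ 2.0137e+5)
a = -2014987/2 (a = -806122 - 1*402743/2 = -806122 - 402743/2 = -2014987/2 ≈ -1.0075e+6)
√((743 - 120)*(-653) + a) = √((743 - 120)*(-653) - 2014987/2) = √(623*(-653) - 2014987/2) = √(-406819 - 2014987/2) = √(-2828625/2) = 5*I*√226290/2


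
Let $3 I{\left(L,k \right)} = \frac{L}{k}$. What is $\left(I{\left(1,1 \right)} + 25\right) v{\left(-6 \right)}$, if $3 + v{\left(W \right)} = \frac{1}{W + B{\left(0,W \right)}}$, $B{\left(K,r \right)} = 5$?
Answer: $- \frac{304}{3} \approx -101.33$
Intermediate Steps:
$I{\left(L,k \right)} = \frac{L}{3 k}$ ($I{\left(L,k \right)} = \frac{L \frac{1}{k}}{3} = \frac{L}{3 k}$)
$v{\left(W \right)} = -3 + \frac{1}{5 + W}$ ($v{\left(W \right)} = -3 + \frac{1}{W + 5} = -3 + \frac{1}{5 + W}$)
$\left(I{\left(1,1 \right)} + 25\right) v{\left(-6 \right)} = \left(\frac{1}{3} \cdot 1 \cdot 1^{-1} + 25\right) \frac{-14 - -18}{5 - 6} = \left(\frac{1}{3} \cdot 1 \cdot 1 + 25\right) \frac{-14 + 18}{-1} = \left(\frac{1}{3} + 25\right) \left(\left(-1\right) 4\right) = \frac{76}{3} \left(-4\right) = - \frac{304}{3}$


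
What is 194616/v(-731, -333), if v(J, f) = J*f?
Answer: 1272/1591 ≈ 0.79950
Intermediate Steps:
194616/v(-731, -333) = 194616/((-731*(-333))) = 194616/243423 = 194616*(1/243423) = 1272/1591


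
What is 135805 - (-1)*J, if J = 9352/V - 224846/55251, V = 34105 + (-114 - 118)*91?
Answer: 32496259487963/239292081 ≈ 1.3580e+5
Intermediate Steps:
V = 12993 (V = 34105 - 232*91 = 34105 - 21112 = 12993)
J = -801572242/239292081 (J = 9352/12993 - 224846/55251 = -801572242/239292081 ≈ -3.3498)
135805 - (-1)*J = 135805 - (-1)*(-801572242)/239292081 = 135805 - 1*801572242/239292081 = 135805 - 801572242/239292081 = 32496259487963/239292081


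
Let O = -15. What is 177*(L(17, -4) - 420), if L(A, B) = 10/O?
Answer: -74458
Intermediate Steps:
L(A, B) = -2/3 (L(A, B) = 10/(-15) = 10*(-1/15) = -2/3)
177*(L(17, -4) - 420) = 177*(-2/3 - 420) = 177*(-1262/3) = -74458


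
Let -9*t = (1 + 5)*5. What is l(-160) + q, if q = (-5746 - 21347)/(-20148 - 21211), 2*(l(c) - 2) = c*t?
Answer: 33416633/124077 ≈ 269.32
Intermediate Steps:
t = -10/3 (t = -(1 + 5)*5/9 = -2*5/3 = -⅑*30 = -10/3 ≈ -3.3333)
l(c) = 2 - 5*c/3 (l(c) = 2 + (c*(-10/3))/2 = 2 + (-10*c/3)/2 = 2 - 5*c/3)
q = 27093/41359 (q = -27093/(-41359) = -27093*(-1/41359) = 27093/41359 ≈ 0.65507)
l(-160) + q = (2 - 5/3*(-160)) + 27093/41359 = (2 + 800/3) + 27093/41359 = 806/3 + 27093/41359 = 33416633/124077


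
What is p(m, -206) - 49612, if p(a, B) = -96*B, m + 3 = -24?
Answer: -29836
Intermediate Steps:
m = -27 (m = -3 - 24 = -27)
p(m, -206) - 49612 = -96*(-206) - 49612 = 19776 - 49612 = -29836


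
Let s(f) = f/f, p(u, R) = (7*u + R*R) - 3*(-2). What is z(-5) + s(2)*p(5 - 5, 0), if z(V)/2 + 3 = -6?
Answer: -12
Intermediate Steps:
z(V) = -18 (z(V) = -6 + 2*(-6) = -6 - 12 = -18)
p(u, R) = 6 + R² + 7*u (p(u, R) = (7*u + R²) + 6 = (R² + 7*u) + 6 = 6 + R² + 7*u)
s(f) = 1
z(-5) + s(2)*p(5 - 5, 0) = -18 + 1*(6 + 0² + 7*(5 - 5)) = -18 + 1*(6 + 0 + 7*0) = -18 + 1*(6 + 0 + 0) = -18 + 1*6 = -18 + 6 = -12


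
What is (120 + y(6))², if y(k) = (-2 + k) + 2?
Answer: 15876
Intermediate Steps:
y(k) = k
(120 + y(6))² = (120 + 6)² = 126² = 15876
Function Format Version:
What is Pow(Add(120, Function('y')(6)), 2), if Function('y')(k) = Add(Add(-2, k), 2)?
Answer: 15876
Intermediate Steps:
Function('y')(k) = k
Pow(Add(120, Function('y')(6)), 2) = Pow(Add(120, 6), 2) = Pow(126, 2) = 15876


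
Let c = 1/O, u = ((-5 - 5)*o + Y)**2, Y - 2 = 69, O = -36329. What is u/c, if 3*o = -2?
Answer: -1972265081/9 ≈ -2.1914e+8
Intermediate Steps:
o = -2/3 (o = (1/3)*(-2) = -2/3 ≈ -0.66667)
Y = 71 (Y = 2 + 69 = 71)
u = 54289/9 (u = ((-5 - 5)*(-2/3) + 71)**2 = (-10*(-2/3) + 71)**2 = (20/3 + 71)**2 = (233/3)**2 = 54289/9 ≈ 6032.1)
c = -1/36329 (c = 1/(-36329) = -1/36329 ≈ -2.7526e-5)
u/c = 54289/(9*(-1/36329)) = (54289/9)*(-36329) = -1972265081/9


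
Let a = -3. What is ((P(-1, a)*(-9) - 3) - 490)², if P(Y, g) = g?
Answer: 217156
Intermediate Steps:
((P(-1, a)*(-9) - 3) - 490)² = ((-3*(-9) - 3) - 490)² = ((27 - 3) - 490)² = (24 - 490)² = (-466)² = 217156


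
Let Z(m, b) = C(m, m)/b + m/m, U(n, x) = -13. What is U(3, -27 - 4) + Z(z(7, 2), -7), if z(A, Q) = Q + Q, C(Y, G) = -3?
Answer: -81/7 ≈ -11.571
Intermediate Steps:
z(A, Q) = 2*Q
Z(m, b) = 1 - 3/b (Z(m, b) = -3/b + m/m = -3/b + 1 = 1 - 3/b)
U(3, -27 - 4) + Z(z(7, 2), -7) = -13 + (-3 - 7)/(-7) = -13 - 1/7*(-10) = -13 + 10/7 = -81/7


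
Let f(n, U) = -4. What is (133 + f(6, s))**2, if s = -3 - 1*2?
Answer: 16641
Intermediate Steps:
s = -5 (s = -3 - 2 = -5)
(133 + f(6, s))**2 = (133 - 4)**2 = 129**2 = 16641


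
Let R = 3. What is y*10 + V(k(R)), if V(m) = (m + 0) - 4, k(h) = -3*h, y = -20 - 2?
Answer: -233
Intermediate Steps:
y = -22
V(m) = -4 + m (V(m) = m - 4 = -4 + m)
y*10 + V(k(R)) = -22*10 + (-4 - 3*3) = -220 + (-4 - 9) = -220 - 13 = -233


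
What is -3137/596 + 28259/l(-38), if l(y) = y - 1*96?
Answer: -8631361/39932 ≈ -216.15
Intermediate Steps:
l(y) = -96 + y (l(y) = y - 96 = -96 + y)
-3137/596 + 28259/l(-38) = -3137/596 + 28259/(-96 - 38) = -3137*1/596 + 28259/(-134) = -3137/596 + 28259*(-1/134) = -3137/596 - 28259/134 = -8631361/39932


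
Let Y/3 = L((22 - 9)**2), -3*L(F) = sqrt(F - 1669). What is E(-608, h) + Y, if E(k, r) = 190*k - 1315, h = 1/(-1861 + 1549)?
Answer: -116835 - 10*I*sqrt(15) ≈ -1.1684e+5 - 38.73*I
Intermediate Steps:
L(F) = -sqrt(-1669 + F)/3 (L(F) = -sqrt(F - 1669)/3 = -sqrt(-1669 + F)/3)
h = -1/312 (h = 1/(-312) = -1/312 ≈ -0.0032051)
Y = -10*I*sqrt(15) (Y = 3*(-sqrt(-1669 + (22 - 9)**2)/3) = 3*(-sqrt(-1669 + 13**2)/3) = 3*(-sqrt(-1669 + 169)/3) = 3*(-10*I*sqrt(15)/3) = -10*I*sqrt(15) ≈ -38.73*I)
E(k, r) = -1315 + 190*k
E(-608, h) + Y = (-1315 + 190*(-608)) - 10*I*sqrt(15) = (-1315 - 115520) - 10*I*sqrt(15) = -116835 - 10*I*sqrt(15)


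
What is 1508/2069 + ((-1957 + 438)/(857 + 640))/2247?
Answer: 724200823/994231053 ≈ 0.72840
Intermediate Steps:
1508/2069 + ((-1957 + 438)/(857 + 640))/2247 = 1508*(1/2069) - 1519/1497*(1/2247) = 1508/2069 - 1519*1/1497*(1/2247) = 1508/2069 - 1519/1497*1/2247 = 1508/2069 - 217/480537 = 724200823/994231053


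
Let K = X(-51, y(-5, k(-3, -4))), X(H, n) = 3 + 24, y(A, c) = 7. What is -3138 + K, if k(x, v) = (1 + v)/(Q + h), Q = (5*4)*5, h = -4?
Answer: -3111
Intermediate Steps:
Q = 100 (Q = 20*5 = 100)
k(x, v) = 1/96 + v/96 (k(x, v) = (1 + v)/(100 - 4) = (1 + v)/96 = (1 + v)*(1/96) = 1/96 + v/96)
X(H, n) = 27
K = 27
-3138 + K = -3138 + 27 = -3111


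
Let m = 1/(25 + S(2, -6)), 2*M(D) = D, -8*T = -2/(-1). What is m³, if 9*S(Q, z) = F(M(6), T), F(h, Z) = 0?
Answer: 1/15625 ≈ 6.4000e-5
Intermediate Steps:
T = -¼ (T = -(-1)/(4*(-1)) = -(-1)*(-1)/4 = -⅛*2 = -¼ ≈ -0.25000)
M(D) = D/2
S(Q, z) = 0 (S(Q, z) = (⅑)*0 = 0)
m = 1/25 (m = 1/(25 + 0) = 1/25 ≈ 0.040000)
m³ = (1/25)³ = 1/15625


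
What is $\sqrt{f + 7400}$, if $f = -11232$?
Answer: $2 i \sqrt{958} \approx 61.903 i$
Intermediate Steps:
$\sqrt{f + 7400} = \sqrt{-11232 + 7400} = \sqrt{-3832} = 2 i \sqrt{958}$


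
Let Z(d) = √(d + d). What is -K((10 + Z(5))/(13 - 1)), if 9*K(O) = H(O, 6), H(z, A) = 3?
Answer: -⅓ ≈ -0.33333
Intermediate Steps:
Z(d) = √2*√d (Z(d) = √(2*d) = √2*√d)
K(O) = ⅓ (K(O) = (⅑)*3 = ⅓)
-K((10 + Z(5))/(13 - 1)) = -1*⅓ = -⅓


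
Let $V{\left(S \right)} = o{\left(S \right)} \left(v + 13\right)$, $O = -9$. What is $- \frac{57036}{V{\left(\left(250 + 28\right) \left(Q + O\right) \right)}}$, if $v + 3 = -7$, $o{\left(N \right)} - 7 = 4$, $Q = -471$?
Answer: $- \frac{19012}{11} \approx -1728.4$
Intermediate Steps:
$o{\left(N \right)} = 11$ ($o{\left(N \right)} = 7 + 4 = 11$)
$v = -10$ ($v = -3 - 7 = -10$)
$V{\left(S \right)} = 33$ ($V{\left(S \right)} = 11 \left(-10 + 13\right) = 11 \cdot 3 = 33$)
$- \frac{57036}{V{\left(\left(250 + 28\right) \left(Q + O\right) \right)}} = - \frac{57036}{33} = \left(-57036\right) \frac{1}{33} = - \frac{19012}{11}$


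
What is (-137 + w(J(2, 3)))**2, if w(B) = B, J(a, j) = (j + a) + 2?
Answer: 16900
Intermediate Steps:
J(a, j) = 2 + a + j (J(a, j) = (a + j) + 2 = 2 + a + j)
(-137 + w(J(2, 3)))**2 = (-137 + (2 + 2 + 3))**2 = (-137 + 7)**2 = (-130)**2 = 16900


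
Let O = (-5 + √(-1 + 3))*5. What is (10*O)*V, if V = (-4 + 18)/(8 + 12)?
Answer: -175 + 35*√2 ≈ -125.50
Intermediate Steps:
O = -25 + 5*√2 (O = (-5 + √2)*5 = -25 + 5*√2 ≈ -17.929)
V = 7/10 (V = 14/20 = 14*(1/20) = 7/10 ≈ 0.70000)
(10*O)*V = (10*(-25 + 5*√2))*(7/10) = (-250 + 50*√2)*(7/10) = -175 + 35*√2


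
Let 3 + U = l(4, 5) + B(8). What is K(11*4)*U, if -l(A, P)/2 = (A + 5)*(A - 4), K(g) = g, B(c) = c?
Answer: 220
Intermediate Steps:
l(A, P) = -2*(-4 + A)*(5 + A) (l(A, P) = -2*(A + 5)*(A - 4) = -2*(5 + A)*(-4 + A) = -2*(-4 + A)*(5 + A))
U = 5 (U = -3 + ((40 - 2*4 - 2*4²) + 8) = -3 + ((40 - 8 - 2*16) + 8) = -3 + ((40 - 8 - 32) + 8) = -3 + (0 + 8) = -3 + 8 = 5)
K(11*4)*U = (11*4)*5 = 44*5 = 220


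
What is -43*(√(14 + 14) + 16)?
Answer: -688 - 86*√7 ≈ -915.53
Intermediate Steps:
-43*(√(14 + 14) + 16) = -43*(√28 + 16) = -43*(2*√7 + 16) = -43*(16 + 2*√7) = -688 - 86*√7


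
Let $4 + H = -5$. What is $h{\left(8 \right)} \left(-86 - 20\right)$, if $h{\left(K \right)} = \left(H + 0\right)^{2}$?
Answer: $-8586$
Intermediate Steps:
$H = -9$ ($H = -4 - 5 = -9$)
$h{\left(K \right)} = 81$ ($h{\left(K \right)} = \left(-9 + 0\right)^{2} = \left(-9\right)^{2} = 81$)
$h{\left(8 \right)} \left(-86 - 20\right) = 81 \left(-86 - 20\right) = 81 \left(-106\right) = -8586$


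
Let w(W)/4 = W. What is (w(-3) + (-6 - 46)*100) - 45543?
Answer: -50755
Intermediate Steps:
w(W) = 4*W
(w(-3) + (-6 - 46)*100) - 45543 = (4*(-3) + (-6 - 46)*100) - 45543 = (-12 - 52*100) - 45543 = (-12 - 5200) - 45543 = -5212 - 45543 = -50755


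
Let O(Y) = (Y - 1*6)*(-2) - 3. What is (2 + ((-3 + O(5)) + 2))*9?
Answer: 0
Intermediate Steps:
O(Y) = 9 - 2*Y (O(Y) = (Y - 6)*(-2) - 3 = (-6 + Y)*(-2) - 3 = (12 - 2*Y) - 3 = 9 - 2*Y)
(2 + ((-3 + O(5)) + 2))*9 = (2 + ((-3 + (9 - 2*5)) + 2))*9 = (2 + ((-3 + (9 - 10)) + 2))*9 = (2 + ((-3 - 1) + 2))*9 = (2 + (-4 + 2))*9 = (2 - 2)*9 = 0*9 = 0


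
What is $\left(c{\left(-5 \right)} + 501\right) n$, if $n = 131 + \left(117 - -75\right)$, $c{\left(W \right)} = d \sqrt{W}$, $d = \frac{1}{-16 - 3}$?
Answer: $161823 - 17 i \sqrt{5} \approx 1.6182 \cdot 10^{5} - 38.013 i$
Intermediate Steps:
$d = - \frac{1}{19}$ ($d = \frac{1}{-19} = - \frac{1}{19} \approx -0.052632$)
$c{\left(W \right)} = - \frac{\sqrt{W}}{19}$
$n = 323$ ($n = 131 + \left(117 + 75\right) = 131 + 192 = 323$)
$\left(c{\left(-5 \right)} + 501\right) n = \left(- \frac{\sqrt{-5}}{19} + 501\right) 323 = \left(- \frac{i \sqrt{5}}{19} + 501\right) 323 = \left(501 - \frac{i \sqrt{5}}{19}\right) 323 = 161823 - 17 i \sqrt{5}$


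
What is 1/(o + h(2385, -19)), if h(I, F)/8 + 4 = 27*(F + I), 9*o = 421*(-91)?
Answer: 9/4560905 ≈ 1.9733e-6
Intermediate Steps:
o = -38311/9 (o = (421*(-91))/9 = (⅑)*(-38311) = -38311/9 ≈ -4256.8)
h(I, F) = -32 + 216*F + 216*I (h(I, F) = -32 + 8*(27*(F + I)) = -32 + 8*(27*F + 27*I) = -32 + (216*F + 216*I) = -32 + 216*F + 216*I)
1/(o + h(2385, -19)) = 1/(-38311/9 + (-32 + 216*(-19) + 216*2385)) = 1/(-38311/9 + (-32 - 4104 + 515160)) = 1/(-38311/9 + 511024) = 1/(4560905/9) = 9/4560905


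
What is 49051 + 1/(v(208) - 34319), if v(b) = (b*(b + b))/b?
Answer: 1662976052/33903 ≈ 49051.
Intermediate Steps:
v(b) = 2*b (v(b) = (b*(2*b))/b = (2*b²)/b = 2*b)
49051 + 1/(v(208) - 34319) = 49051 + 1/(2*208 - 34319) = 49051 + 1/(416 - 34319) = 49051 + 1/(-33903) = 49051 - 1/33903 = 1662976052/33903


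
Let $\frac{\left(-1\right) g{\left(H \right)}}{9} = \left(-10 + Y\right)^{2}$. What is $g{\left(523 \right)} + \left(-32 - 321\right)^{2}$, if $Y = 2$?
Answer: $124033$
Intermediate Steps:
$g{\left(H \right)} = -576$ ($g{\left(H \right)} = - 9 \left(-10 + 2\right)^{2} = - 9 \left(-8\right)^{2} = \left(-9\right) 64 = -576$)
$g{\left(523 \right)} + \left(-32 - 321\right)^{2} = -576 + \left(-32 - 321\right)^{2} = -576 + \left(-353\right)^{2} = -576 + 124609 = 124033$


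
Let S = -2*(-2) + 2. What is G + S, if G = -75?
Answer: -69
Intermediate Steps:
S = 6 (S = 4 + 2 = 6)
G + S = -75 + 6 = -69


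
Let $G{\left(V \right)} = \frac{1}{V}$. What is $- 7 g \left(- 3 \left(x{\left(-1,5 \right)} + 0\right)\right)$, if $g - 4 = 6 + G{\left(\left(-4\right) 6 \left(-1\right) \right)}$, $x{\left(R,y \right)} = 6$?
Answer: $\frac{5061}{4} \approx 1265.3$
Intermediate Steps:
$g = \frac{241}{24}$ ($g = 4 + \left(6 + \frac{1}{\left(-4\right) 6 \left(-1\right)}\right) = 4 + \left(6 + \frac{1}{\left(-24\right) \left(-1\right)}\right) = 4 + \left(6 + \frac{1}{24}\right) = 4 + \frac{145}{24} = \frac{241}{24} \approx 10.042$)
$- 7 g \left(- 3 \left(x{\left(-1,5 \right)} + 0\right)\right) = \left(-7\right) \frac{241}{24} \left(- 3 \left(6 + 0\right)\right) = - \frac{1687 \left(\left(-3\right) 6\right)}{24} = \left(- \frac{1687}{24}\right) \left(-18\right) = \frac{5061}{4}$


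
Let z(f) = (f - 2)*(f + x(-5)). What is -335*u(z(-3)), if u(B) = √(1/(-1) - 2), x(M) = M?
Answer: -335*I*√3 ≈ -580.24*I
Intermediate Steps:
z(f) = (-5 + f)*(-2 + f) (z(f) = (f - 2)*(f - 5) = (-2 + f)*(-5 + f) = (-5 + f)*(-2 + f))
u(B) = I*√3 (u(B) = √(1*(-1) - 2) = √(-1 - 2) = √(-3) = I*√3)
-335*u(z(-3)) = -335*I*√3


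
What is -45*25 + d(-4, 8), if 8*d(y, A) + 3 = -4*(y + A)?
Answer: -9019/8 ≈ -1127.4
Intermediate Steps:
d(y, A) = -3/8 - A/2 - y/2 (d(y, A) = -3/8 + (-4*(y + A))/8 = -3/8 + (-4*(A + y))/8 = -3/8 + (-4*A - 4*y)/8 = -3/8 + (-A/2 - y/2) = -3/8 - A/2 - y/2)
-45*25 + d(-4, 8) = -45*25 + (-3/8 - 1/2*8 - 1/2*(-4)) = -1125 + (-3/8 - 4 + 2) = -1125 - 19/8 = -9019/8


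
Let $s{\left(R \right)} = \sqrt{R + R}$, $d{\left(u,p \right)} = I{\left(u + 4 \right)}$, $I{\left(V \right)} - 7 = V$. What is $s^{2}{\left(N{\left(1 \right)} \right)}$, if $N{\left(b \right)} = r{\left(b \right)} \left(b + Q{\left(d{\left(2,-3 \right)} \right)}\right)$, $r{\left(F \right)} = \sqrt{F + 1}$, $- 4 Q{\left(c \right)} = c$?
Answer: $- \frac{9 \sqrt{2}}{2} \approx -6.364$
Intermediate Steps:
$I{\left(V \right)} = 7 + V$
$d{\left(u,p \right)} = 11 + u$ ($d{\left(u,p \right)} = 7 + \left(u + 4\right) = 7 + \left(4 + u\right) = 11 + u$)
$Q{\left(c \right)} = - \frac{c}{4}$
$r{\left(F \right)} = \sqrt{1 + F}$
$N{\left(b \right)} = \sqrt{1 + b} \left(- \frac{13}{4} + b\right)$ ($N{\left(b \right)} = \sqrt{1 + b} \left(b - \frac{11 + 2}{4}\right) = \sqrt{1 + b} \left(b - \frac{13}{4}\right) = \sqrt{1 + b} \left(- \frac{13}{4} + b\right)$)
$s{\left(R \right)} = \sqrt{2} \sqrt{R}$ ($s{\left(R \right)} = \sqrt{2 R} = \sqrt{2} \sqrt{R}$)
$s^{2}{\left(N{\left(1 \right)} \right)} = \left(\sqrt{2} \sqrt{\sqrt{1 + 1} \left(- \frac{13}{4} + 1\right)}\right)^{2} = \left(\sqrt{2} \sqrt{\sqrt{2} \left(- \frac{9}{4}\right)}\right)^{2} = \left(\sqrt{2} \sqrt{- \frac{9 \sqrt{2}}{4}}\right)^{2} = \left(\sqrt{2} \frac{3 i \sqrt{2} \cdot 2^{\frac{3}{4}}}{4}\right)^{2} = \left(\frac{3 i 2^{\frac{3}{4}}}{2}\right)^{2} = - \frac{9 \sqrt{2}}{2}$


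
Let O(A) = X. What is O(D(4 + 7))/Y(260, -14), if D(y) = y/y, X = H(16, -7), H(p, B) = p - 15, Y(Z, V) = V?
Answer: -1/14 ≈ -0.071429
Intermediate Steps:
H(p, B) = -15 + p
X = 1 (X = -15 + 16 = 1)
D(y) = 1
O(A) = 1
O(D(4 + 7))/Y(260, -14) = 1/(-14) = 1*(-1/14) = -1/14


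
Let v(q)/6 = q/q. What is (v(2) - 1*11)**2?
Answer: 25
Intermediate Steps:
v(q) = 6 (v(q) = 6*(q/q) = 6*1 = 6)
(v(2) - 1*11)**2 = (6 - 1*11)**2 = (6 - 11)**2 = (-5)**2 = 25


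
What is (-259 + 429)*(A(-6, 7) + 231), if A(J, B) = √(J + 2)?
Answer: 39270 + 340*I ≈ 39270.0 + 340.0*I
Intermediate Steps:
A(J, B) = √(2 + J)
(-259 + 429)*(A(-6, 7) + 231) = (-259 + 429)*(√(2 - 6) + 231) = 170*(√(-4) + 231) = 170*(2*I + 231) = 170*(231 + 2*I) = 39270 + 340*I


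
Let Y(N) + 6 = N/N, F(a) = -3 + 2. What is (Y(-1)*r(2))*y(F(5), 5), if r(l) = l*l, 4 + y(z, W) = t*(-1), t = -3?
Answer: 20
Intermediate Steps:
F(a) = -1
Y(N) = -5 (Y(N) = -6 + N/N = -6 + 1 = -5)
y(z, W) = -1 (y(z, W) = -4 - 3*(-1) = -4 + 3 = -1)
r(l) = l²
(Y(-1)*r(2))*y(F(5), 5) = -5*2²*(-1) = -5*4*(-1) = -20*(-1) = 20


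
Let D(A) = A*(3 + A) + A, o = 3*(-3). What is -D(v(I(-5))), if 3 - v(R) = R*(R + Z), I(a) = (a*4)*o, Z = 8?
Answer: -1144807221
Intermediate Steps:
o = -9
I(a) = -36*a (I(a) = (a*4)*(-9) = (4*a)*(-9) = -36*a)
v(R) = 3 - R*(8 + R) (v(R) = 3 - R*(R + 8) = 3 - R*(8 + R))
D(A) = A + A*(3 + A)
-D(v(I(-5))) = -(3 - (-36*(-5))² - (-288)*(-5))*(4 + (3 - (-36*(-5))² - (-288)*(-5))) = -(3 - 1*180² - 8*180)*(4 + (3 - 1*180² - 8*180)) = -(3 - 1*32400 - 1440)*(4 + (3 - 1*32400 - 1440)) = -(3 - 32400 - 1440)*(4 + (3 - 32400 - 1440)) = -(-33837)*(4 - 33837) = -(-33837)*(-33833) = -1*1144807221 = -1144807221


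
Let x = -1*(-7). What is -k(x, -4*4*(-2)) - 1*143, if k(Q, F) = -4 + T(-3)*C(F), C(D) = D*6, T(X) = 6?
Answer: -1291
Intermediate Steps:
C(D) = 6*D
x = 7
k(Q, F) = -4 + 36*F (k(Q, F) = -4 + 6*(6*F) = -4 + 36*F)
-k(x, -4*4*(-2)) - 1*143 = -(-4 + 36*(-4*4*(-2))) - 1*143 = -(-4 + 36*(-16*(-2))) - 143 = -(-4 + 36*32) - 143 = -(-4 + 1152) - 143 = -1*1148 - 143 = -1148 - 143 = -1291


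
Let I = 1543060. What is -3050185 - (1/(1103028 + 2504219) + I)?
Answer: -16568969246516/3607247 ≈ -4.5932e+6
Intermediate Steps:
-3050185 - (1/(1103028 + 2504219) + I) = -3050185 - (1/(1103028 + 2504219) + 1543060) = -3050185 - (1/3607247 + 1543060) = -3050185 - 1*5566198555821/3607247 = -3050185 - 5566198555821/3607247 = -16568969246516/3607247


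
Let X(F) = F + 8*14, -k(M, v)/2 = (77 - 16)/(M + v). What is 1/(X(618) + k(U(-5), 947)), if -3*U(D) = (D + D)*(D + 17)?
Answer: 987/720388 ≈ 0.0013701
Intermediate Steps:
U(D) = -2*D*(17 + D)/3 (U(D) = -(D + D)*(D + 17)/3 = -2*D*(17 + D)/3)
k(M, v) = -122/(M + v) (k(M, v) = -2*(77 - 16)/(M + v) = -122/(M + v))
X(F) = 112 + F (X(F) = F + 112 = 112 + F)
1/(X(618) + k(U(-5), 947)) = 1/((112 + 618) - 122/(-⅔*(-5)*(17 - 5) + 947)) = 1/(730 - 122/(-⅔*(-5)*12 + 947)) = 1/(730 - 122/(40 + 947)) = 1/(730 - 122/987) = 1/(720388/987) = 987/720388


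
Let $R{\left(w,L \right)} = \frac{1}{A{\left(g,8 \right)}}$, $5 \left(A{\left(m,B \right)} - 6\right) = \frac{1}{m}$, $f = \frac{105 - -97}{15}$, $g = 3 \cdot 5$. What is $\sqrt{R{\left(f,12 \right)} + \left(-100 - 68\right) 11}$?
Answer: $\frac{3 i \sqrt{41761247}}{451} \approx 42.986 i$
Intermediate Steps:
$g = 15$
$f = \frac{202}{15}$ ($f = \left(105 + 97\right) \frac{1}{15} = 202 \cdot \frac{1}{15} = \frac{202}{15} \approx 13.467$)
$A{\left(m,B \right)} = 6 + \frac{1}{5 m}$
$R{\left(w,L \right)} = \frac{75}{451}$ ($R{\left(w,L \right)} = \frac{1}{6 + \frac{1}{5 \cdot 15}} = \frac{1}{6 + \frac{1}{5} \cdot \frac{1}{15}} = \frac{1}{6 + \frac{1}{75}} = \frac{1}{\frac{451}{75}} = \frac{75}{451}$)
$\sqrt{R{\left(f,12 \right)} + \left(-100 - 68\right) 11} = \sqrt{\frac{75}{451} + \left(-100 - 68\right) 11} = \sqrt{\frac{75}{451} - 1848} = \sqrt{- \frac{833373}{451}} = \frac{3 i \sqrt{41761247}}{451}$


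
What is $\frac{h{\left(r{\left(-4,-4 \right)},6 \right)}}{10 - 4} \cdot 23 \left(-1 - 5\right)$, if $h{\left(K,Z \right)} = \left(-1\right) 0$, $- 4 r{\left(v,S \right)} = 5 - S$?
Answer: $0$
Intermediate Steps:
$r{\left(v,S \right)} = - \frac{5}{4} + \frac{S}{4}$ ($r{\left(v,S \right)} = - \frac{5 - S}{4} = - \frac{5}{4} + \frac{S}{4}$)
$h{\left(K,Z \right)} = 0$
$\frac{h{\left(r{\left(-4,-4 \right)},6 \right)}}{10 - 4} \cdot 23 \left(-1 - 5\right) = \frac{0}{10 - 4} \cdot 23 \left(-1 - 5\right) = \frac{0}{10 - 4} \cdot 23 \left(-6\right) = \frac{0}{6} \cdot 23 \left(-6\right) = 0 \cdot \frac{1}{6} \cdot 23 \left(-6\right) = 0 \cdot 23 \left(-6\right) = 0 \left(-6\right) = 0$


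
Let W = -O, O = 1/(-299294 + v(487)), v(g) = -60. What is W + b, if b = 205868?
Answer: 61627409273/299354 ≈ 2.0587e+5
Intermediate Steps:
O = -1/299354 (O = 1/(-299294 - 60) = 1/(-299354) = -1/299354 ≈ -3.3405e-6)
W = 1/299354 (W = -1*(-1/299354) = 1/299354 ≈ 3.3405e-6)
W + b = 1/299354 + 205868 = 61627409273/299354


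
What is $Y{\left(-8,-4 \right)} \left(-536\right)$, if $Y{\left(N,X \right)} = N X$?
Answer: $-17152$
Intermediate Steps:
$Y{\left(-8,-4 \right)} \left(-536\right) = \left(-8\right) \left(-4\right) \left(-536\right) = 32 \left(-536\right) = -17152$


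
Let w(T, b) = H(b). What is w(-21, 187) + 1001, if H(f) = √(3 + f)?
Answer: 1001 + √190 ≈ 1014.8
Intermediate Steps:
w(T, b) = √(3 + b)
w(-21, 187) + 1001 = √(3 + 187) + 1001 = √190 + 1001 = 1001 + √190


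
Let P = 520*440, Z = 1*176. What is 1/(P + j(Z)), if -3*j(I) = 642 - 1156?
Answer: 3/686914 ≈ 4.3674e-6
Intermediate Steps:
Z = 176
j(I) = 514/3 (j(I) = -(642 - 1156)/3 = -⅓*(-514) = 514/3)
P = 228800
1/(P + j(Z)) = 1/(228800 + 514/3) = 1/(686914/3) = 3/686914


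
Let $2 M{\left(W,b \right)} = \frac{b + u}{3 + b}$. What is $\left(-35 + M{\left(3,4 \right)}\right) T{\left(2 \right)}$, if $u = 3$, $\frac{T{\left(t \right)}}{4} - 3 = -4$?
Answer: $138$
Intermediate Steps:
$T{\left(t \right)} = -4$ ($T{\left(t \right)} = 12 + 4 \left(-4\right) = 12 - 16 = -4$)
$M{\left(W,b \right)} = \frac{1}{2}$ ($M{\left(W,b \right)} = \frac{\left(b + 3\right) \frac{1}{3 + b}}{2} = \frac{\left(3 + b\right) \frac{1}{3 + b}}{2} = \frac{1}{2} \cdot 1 = \frac{1}{2}$)
$\left(-35 + M{\left(3,4 \right)}\right) T{\left(2 \right)} = \left(-35 + \frac{1}{2}\right) \left(-4\right) = \left(- \frac{69}{2}\right) \left(-4\right) = 138$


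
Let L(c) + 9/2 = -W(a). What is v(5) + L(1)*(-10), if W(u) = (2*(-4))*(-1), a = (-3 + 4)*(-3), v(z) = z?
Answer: 130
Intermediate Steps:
a = -3 (a = 1*(-3) = -3)
W(u) = 8 (W(u) = -8*(-1) = 8)
L(c) = -25/2 (L(c) = -9/2 - 1*8 = -9/2 - 8 = -25/2)
v(5) + L(1)*(-10) = 5 - 25/2*(-10) = 5 + 125 = 130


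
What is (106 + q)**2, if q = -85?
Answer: 441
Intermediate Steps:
(106 + q)**2 = (106 - 85)**2 = 21**2 = 441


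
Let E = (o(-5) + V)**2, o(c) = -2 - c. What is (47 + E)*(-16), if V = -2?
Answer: -768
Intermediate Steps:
E = 1 (E = ((-2 - 1*(-5)) - 2)**2 = ((-2 + 5) - 2)**2 = (3 - 2)**2 = 1**2 = 1)
(47 + E)*(-16) = (47 + 1)*(-16) = 48*(-16) = -768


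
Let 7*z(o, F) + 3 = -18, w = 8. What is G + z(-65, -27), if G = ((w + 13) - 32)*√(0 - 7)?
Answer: -3 - 11*I*√7 ≈ -3.0 - 29.103*I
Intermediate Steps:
z(o, F) = -3 (z(o, F) = -3/7 + (⅐)*(-18) = -3/7 - 18/7 = -3)
G = -11*I*√7 (G = ((8 + 13) - 32)*√(0 - 7) = (21 - 32)*√(-7) = -11*I*√7 ≈ -29.103*I)
G + z(-65, -27) = -11*I*√7 - 3 = -3 - 11*I*√7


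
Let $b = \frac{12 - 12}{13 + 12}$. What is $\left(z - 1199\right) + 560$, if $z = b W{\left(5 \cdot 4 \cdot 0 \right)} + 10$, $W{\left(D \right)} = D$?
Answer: $-629$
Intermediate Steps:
$b = 0$ ($b = \frac{12 - 12}{25} = \left(12 - 12\right) \frac{1}{25} = 0 \cdot \frac{1}{25} = 0$)
$z = 10$ ($z = 0 \cdot 5 \cdot 4 \cdot 0 + 10 = 0 \cdot 20 \cdot 0 + 10 = 0 \cdot 0 + 10 = 0 + 10 = 10$)
$\left(z - 1199\right) + 560 = \left(10 - 1199\right) + 560 = -1189 + 560 = -629$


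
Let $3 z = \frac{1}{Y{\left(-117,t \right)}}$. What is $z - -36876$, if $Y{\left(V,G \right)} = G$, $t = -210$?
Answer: $\frac{23231879}{630} \approx 36876.0$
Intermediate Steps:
$z = - \frac{1}{630}$ ($z = \frac{1}{3 \left(-210\right)} = \frac{1}{3} \left(- \frac{1}{210}\right) = - \frac{1}{630} \approx -0.0015873$)
$z - -36876 = - \frac{1}{630} - -36876 = - \frac{1}{630} + 36876 = \frac{23231879}{630}$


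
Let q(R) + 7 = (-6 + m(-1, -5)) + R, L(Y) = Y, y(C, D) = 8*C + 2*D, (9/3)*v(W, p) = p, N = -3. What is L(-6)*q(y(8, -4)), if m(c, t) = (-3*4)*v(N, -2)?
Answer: -306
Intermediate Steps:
v(W, p) = p/3
y(C, D) = 2*D + 8*C
m(c, t) = 8 (m(c, t) = (-3*4)*((⅓)*(-2)) = -12*(-⅔) = 8)
q(R) = -5 + R (q(R) = -7 + ((-6 + 8) + R) = -7 + (2 + R) = -5 + R)
L(-6)*q(y(8, -4)) = -6*(-5 + (2*(-4) + 8*8)) = -6*(-5 + (-8 + 64)) = -6*(-5 + 56) = -6*51 = -306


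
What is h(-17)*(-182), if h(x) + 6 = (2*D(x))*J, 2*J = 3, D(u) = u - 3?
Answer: 12012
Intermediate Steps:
D(u) = -3 + u
J = 3/2 (J = (½)*3 = 3/2 ≈ 1.5000)
h(x) = -15 + 3*x (h(x) = -6 + (2*(-3 + x))*(3/2) = -6 + (-6 + 2*x)*(3/2) = -6 + (-9 + 3*x) = -15 + 3*x)
h(-17)*(-182) = (-15 + 3*(-17))*(-182) = (-15 - 51)*(-182) = -66*(-182) = 12012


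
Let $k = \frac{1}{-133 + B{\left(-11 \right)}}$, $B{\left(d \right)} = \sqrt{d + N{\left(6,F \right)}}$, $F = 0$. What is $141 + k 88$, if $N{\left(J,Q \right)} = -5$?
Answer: $\frac{2484701}{17705} - \frac{352 i}{17705} \approx 140.34 - 0.019881 i$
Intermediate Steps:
$B{\left(d \right)} = \sqrt{-5 + d}$ ($B{\left(d \right)} = \sqrt{d - 5} = \sqrt{-5 + d}$)
$k = \frac{-133 - 4 i}{17705}$ ($k = \frac{1}{-133 + \sqrt{-5 - 11}} = \frac{1}{-133 + \sqrt{-16}} = \frac{1}{-133 + 4 i} = \frac{-133 - 4 i}{17705} \approx -0.007512 - 0.00022592 i$)
$141 + k 88 = 141 + \left(- \frac{133}{17705} - \frac{4 i}{17705}\right) 88 = 141 - \left(\frac{11704}{17705} + \frac{352 i}{17705}\right) = \frac{2484701}{17705} - \frac{352 i}{17705}$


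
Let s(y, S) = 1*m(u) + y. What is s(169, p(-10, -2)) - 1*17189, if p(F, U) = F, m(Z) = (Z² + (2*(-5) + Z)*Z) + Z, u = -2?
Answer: -16994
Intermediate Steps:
m(Z) = Z + Z² + Z*(-10 + Z) (m(Z) = (Z² + (-10 + Z)*Z) + Z = (Z² + Z*(-10 + Z)) + Z = Z + Z² + Z*(-10 + Z))
s(y, S) = 26 + y (s(y, S) = 1*(-2*(-9 + 2*(-2))) + y = 1*(-2*(-9 - 4)) + y = 1*(-2*(-13)) + y = 1*26 + y = 26 + y)
s(169, p(-10, -2)) - 1*17189 = (26 + 169) - 1*17189 = 195 - 17189 = -16994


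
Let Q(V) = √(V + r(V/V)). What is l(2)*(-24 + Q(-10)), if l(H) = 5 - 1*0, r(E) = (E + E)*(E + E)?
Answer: -120 + 5*I*√6 ≈ -120.0 + 12.247*I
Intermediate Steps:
r(E) = 4*E² (r(E) = (2*E)*(2*E) = 4*E²)
l(H) = 5 (l(H) = 5 + 0 = 5)
Q(V) = √(4 + V) (Q(V) = √(V + 4*(V/V)²) = √(V + 4*1²) = √(V + 4*1) = √(V + 4) = √(4 + V))
l(2)*(-24 + Q(-10)) = 5*(-24 + √(4 - 10)) = 5*(-24 + √(-6)) = 5*(-24 + I*√6) = -120 + 5*I*√6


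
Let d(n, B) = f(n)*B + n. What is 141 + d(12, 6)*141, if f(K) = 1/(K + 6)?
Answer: 1880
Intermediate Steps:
f(K) = 1/(6 + K)
d(n, B) = n + B/(6 + n) (d(n, B) = B/(6 + n) + n = n + B/(6 + n))
141 + d(12, 6)*141 = 141 + ((6 + 12*(6 + 12))/(6 + 12))*141 = 141 + ((6 + 12*18)/18)*141 = 141 + ((6 + 216)/18)*141 = 141 + ((1/18)*222)*141 = 141 + (37/3)*141 = 141 + 1739 = 1880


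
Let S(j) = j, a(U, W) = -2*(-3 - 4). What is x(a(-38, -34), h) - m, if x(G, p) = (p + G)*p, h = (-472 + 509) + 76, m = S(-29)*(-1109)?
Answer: -17810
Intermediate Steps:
a(U, W) = 14 (a(U, W) = -2*(-7) = 14)
m = 32161 (m = -29*(-1109) = 32161)
h = 113 (h = 37 + 76 = 113)
x(G, p) = p*(G + p) (x(G, p) = (G + p)*p = p*(G + p))
x(a(-38, -34), h) - m = 113*(14 + 113) - 1*32161 = 113*127 - 32161 = 14351 - 32161 = -17810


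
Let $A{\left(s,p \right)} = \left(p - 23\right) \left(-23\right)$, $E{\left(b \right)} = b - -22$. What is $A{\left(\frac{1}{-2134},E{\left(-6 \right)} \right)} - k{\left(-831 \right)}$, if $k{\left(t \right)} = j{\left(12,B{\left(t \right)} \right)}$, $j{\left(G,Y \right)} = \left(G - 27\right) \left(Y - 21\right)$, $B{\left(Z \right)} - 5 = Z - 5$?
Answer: $-12619$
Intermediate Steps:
$B{\left(Z \right)} = Z$ ($B{\left(Z \right)} = 5 + \left(Z - 5\right) = 5 + \left(-5 + Z\right) = Z$)
$E{\left(b \right)} = 22 + b$ ($E{\left(b \right)} = b + 22 = 22 + b$)
$j{\left(G,Y \right)} = \left(-27 + G\right) \left(-21 + Y\right)$
$k{\left(t \right)} = 315 - 15 t$ ($k{\left(t \right)} = 567 - 27 t - 252 + 12 t = 315 - 15 t$)
$A{\left(s,p \right)} = 529 - 23 p$ ($A{\left(s,p \right)} = \left(-23 + p\right) \left(-23\right) = 529 - 23 p$)
$A{\left(\frac{1}{-2134},E{\left(-6 \right)} \right)} - k{\left(-831 \right)} = \left(529 - 23 \left(22 - 6\right)\right) - \left(315 - -12465\right) = \left(529 - 368\right) - \left(315 + 12465\right) = \left(529 - 368\right) - 12780 = 161 - 12780 = -12619$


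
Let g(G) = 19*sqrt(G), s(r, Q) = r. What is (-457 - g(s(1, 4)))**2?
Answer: 226576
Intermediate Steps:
(-457 - g(s(1, 4)))**2 = (-457 - 19*sqrt(1))**2 = (-457 - 19)**2 = (-476)**2 = 226576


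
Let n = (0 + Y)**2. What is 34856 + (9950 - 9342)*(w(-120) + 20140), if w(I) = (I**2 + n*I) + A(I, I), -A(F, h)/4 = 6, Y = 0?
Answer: 21020584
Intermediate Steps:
A(F, h) = -24 (A(F, h) = -4*6 = -24)
n = 0 (n = (0 + 0)**2 = 0**2 = 0)
w(I) = -24 + I**2 (w(I) = (I**2 + 0*I) - 24 = (I**2 + 0) - 24 = I**2 - 24 = -24 + I**2)
34856 + (9950 - 9342)*(w(-120) + 20140) = 34856 + (9950 - 9342)*((-24 + (-120)**2) + 20140) = 34856 + 608*((-24 + 14400) + 20140) = 34856 + 608*(14376 + 20140) = 34856 + 608*34516 = 34856 + 20985728 = 21020584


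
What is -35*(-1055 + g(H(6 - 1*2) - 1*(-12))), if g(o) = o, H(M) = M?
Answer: 36365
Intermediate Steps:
-35*(-1055 + g(H(6 - 1*2) - 1*(-12))) = -35*(-1055 + ((6 - 1*2) - 1*(-12))) = -35*(-1055 + ((6 - 2) + 12)) = -35*(-1055 + (4 + 12)) = -35*(-1055 + 16) = -35*(-1039) = 36365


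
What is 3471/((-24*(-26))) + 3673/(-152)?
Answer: -5655/304 ≈ -18.602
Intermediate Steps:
3471/((-24*(-26))) + 3673/(-152) = 3471/624 + 3673*(-1/152) = 3471*(1/624) - 3673/152 = 89/16 - 3673/152 = -5655/304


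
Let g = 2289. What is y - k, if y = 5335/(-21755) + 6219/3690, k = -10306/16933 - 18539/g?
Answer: 2444829547151/240918829410 ≈ 10.148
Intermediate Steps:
k = -48215903/5537091 (k = -10306/16933 - 18539/2289 = -48215903/5537091 ≈ -8.7078)
y = 2569071/1783910 (y = 5335*(-1/21755) + 6219*(1/3690) = -1067/4351 + 691/410 = 2569071/1783910 ≈ 1.4401)
y - k = 2569071/1783910 - 1*(-48215903/5537091) = 2569071/1783910 + 48215903/5537091 = 2444829547151/240918829410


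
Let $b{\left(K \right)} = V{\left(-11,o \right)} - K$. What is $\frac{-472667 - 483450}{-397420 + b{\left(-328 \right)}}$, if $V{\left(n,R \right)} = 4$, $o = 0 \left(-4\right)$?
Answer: $\frac{956117}{397088} \approx 2.4078$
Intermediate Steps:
$o = 0$
$b{\left(K \right)} = 4 - K$
$\frac{-472667 - 483450}{-397420 + b{\left(-328 \right)}} = \frac{-472667 - 483450}{-397420 + \left(4 - -328\right)} = - \frac{956117}{-397420 + \left(4 + 328\right)} = - \frac{956117}{-397420 + 332} = - \frac{956117}{-397088} = \left(-956117\right) \left(- \frac{1}{397088}\right) = \frac{956117}{397088}$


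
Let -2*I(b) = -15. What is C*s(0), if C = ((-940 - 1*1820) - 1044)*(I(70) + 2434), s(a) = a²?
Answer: 0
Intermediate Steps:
I(b) = 15/2 (I(b) = -½*(-15) = 15/2)
C = -9287466 (C = ((-940 - 1*1820) - 1044)*(15/2 + 2434) = ((-940 - 1820) - 1044)*(4883/2) = (-2760 - 1044)*(4883/2) = -3804*4883/2 = -9287466)
C*s(0) = -9287466*0² = -9287466*0 = 0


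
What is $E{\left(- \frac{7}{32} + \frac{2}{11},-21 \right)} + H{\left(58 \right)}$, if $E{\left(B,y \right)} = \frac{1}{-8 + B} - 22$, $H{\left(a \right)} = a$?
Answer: $\frac{101492}{2829} \approx 35.876$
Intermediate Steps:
$E{\left(B,y \right)} = -22 + \frac{1}{-8 + B}$
$E{\left(- \frac{7}{32} + \frac{2}{11},-21 \right)} + H{\left(58 \right)} = \frac{177 - 22 \left(- \frac{7}{32} + \frac{2}{11}\right)}{-8 + \left(- \frac{7}{32} + \frac{2}{11}\right)} + 58 = \frac{177 - - \frac{13}{16}}{-8 - \frac{13}{352}} + 58 = \frac{177 + \frac{13}{16}}{- \frac{2829}{352}} + 58 = \left(- \frac{352}{2829}\right) \frac{2845}{16} + 58 = - \frac{62590}{2829} + 58 = \frac{101492}{2829}$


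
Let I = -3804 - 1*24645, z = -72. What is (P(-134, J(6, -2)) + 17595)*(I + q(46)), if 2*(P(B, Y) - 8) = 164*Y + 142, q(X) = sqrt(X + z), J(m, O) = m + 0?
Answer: -516804534 + 18166*I*sqrt(26) ≈ -5.168e+8 + 92629.0*I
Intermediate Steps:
J(m, O) = m
q(X) = sqrt(-72 + X) (q(X) = sqrt(X - 72) = sqrt(-72 + X))
P(B, Y) = 79 + 82*Y (P(B, Y) = 8 + (164*Y + 142)/2 = 8 + (142 + 164*Y)/2 = 8 + (71 + 82*Y) = 79 + 82*Y)
I = -28449 (I = -3804 - 24645 = -28449)
(P(-134, J(6, -2)) + 17595)*(I + q(46)) = ((79 + 82*6) + 17595)*(-28449 + sqrt(-72 + 46)) = ((79 + 492) + 17595)*(-28449 + sqrt(-26)) = (571 + 17595)*(-28449 + I*sqrt(26)) = 18166*(-28449 + I*sqrt(26)) = -516804534 + 18166*I*sqrt(26)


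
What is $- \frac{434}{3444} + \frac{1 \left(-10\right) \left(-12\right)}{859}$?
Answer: $\frac{2891}{211314} \approx 0.013681$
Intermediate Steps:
$- \frac{434}{3444} + \frac{1 \left(-10\right) \left(-12\right)}{859} = \left(-434\right) \frac{1}{3444} + \left(-10\right) \left(-12\right) \frac{1}{859} = - \frac{31}{246} + 120 \cdot \frac{1}{859} = - \frac{31}{246} + \frac{120}{859} = \frac{2891}{211314}$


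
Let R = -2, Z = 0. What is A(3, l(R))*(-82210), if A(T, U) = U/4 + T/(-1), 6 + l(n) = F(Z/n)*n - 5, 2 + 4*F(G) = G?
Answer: 452155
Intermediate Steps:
F(G) = -1/2 + G/4
l(n) = -11 - n/2 (l(n) = -6 + ((-1/2 + (0/n)/4)*n - 5) = -6 + ((-1/2 + (1/4)*0)*n - 5) = -6 + ((-1/2 + 0)*n - 5) = -6 + (-n/2 - 5) = -6 + (-5 - n/2) = -11 - n/2)
A(T, U) = -T + U/4 (A(T, U) = U*(1/4) + T*(-1) = U/4 - T = -T + U/4)
A(3, l(R))*(-82210) = (-1*3 + (-11 - 1/2*(-2))/4)*(-82210) = (-3 + (-11 + 1)/4)*(-82210) = (-3 + (1/4)*(-10))*(-82210) = (-3 - 5/2)*(-82210) = -11/2*(-82210) = 452155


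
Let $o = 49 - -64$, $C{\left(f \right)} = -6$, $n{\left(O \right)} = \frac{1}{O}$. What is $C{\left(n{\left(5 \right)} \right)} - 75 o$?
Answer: $-8481$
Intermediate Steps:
$o = 113$ ($o = 49 + 64 = 113$)
$C{\left(n{\left(5 \right)} \right)} - 75 o = -6 - 8475 = -8481$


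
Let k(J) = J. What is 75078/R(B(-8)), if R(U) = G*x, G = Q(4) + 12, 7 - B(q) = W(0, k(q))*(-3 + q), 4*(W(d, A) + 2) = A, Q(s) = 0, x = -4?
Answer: -12513/8 ≈ -1564.1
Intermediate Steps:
W(d, A) = -2 + A/4
B(q) = 7 - (-3 + q)*(-2 + q/4) (B(q) = 7 - (-2 + q/4)*(-3 + q) = 7 - (-3 + q)*(-2 + q/4))
G = 12 (G = 0 + 12 = 12)
R(U) = -48 (R(U) = 12*(-4) = -48)
75078/R(B(-8)) = 75078/(-48) = 75078*(-1/48) = -12513/8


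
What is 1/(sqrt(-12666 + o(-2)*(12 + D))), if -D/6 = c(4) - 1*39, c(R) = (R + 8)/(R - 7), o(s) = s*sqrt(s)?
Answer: sqrt(6)/(6*sqrt(-2111 - 90*I*sqrt(2))) ≈ 0.00026726 + 0.0088734*I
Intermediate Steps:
o(s) = s**(3/2)
c(R) = (8 + R)/(-7 + R)
D = 258 (D = -6*((8 + 4)/(-7 + 4) - 1*39) = -6*(12/(-3) - 39) = -6*(-1/3*12 - 39) = -6*(-4 - 39) = -6*(-43) = 258)
1/(sqrt(-12666 + o(-2)*(12 + D))) = 1/(sqrt(-12666 + (-2)**(3/2)*(12 + 258))) = 1/(sqrt(-12666 - 2*I*sqrt(2)*270)) = 1/(sqrt(-12666 - 540*I*sqrt(2))) = 1/sqrt(-12666 - 540*I*sqrt(2))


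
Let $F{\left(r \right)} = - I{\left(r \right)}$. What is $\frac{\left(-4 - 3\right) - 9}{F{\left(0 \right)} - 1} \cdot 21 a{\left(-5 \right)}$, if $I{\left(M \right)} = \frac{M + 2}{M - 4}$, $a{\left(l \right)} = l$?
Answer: $-3360$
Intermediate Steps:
$I{\left(M \right)} = \frac{2 + M}{-4 + M}$
$F{\left(r \right)} = - \frac{2 + r}{-4 + r}$
$\frac{\left(-4 - 3\right) - 9}{F{\left(0 \right)} - 1} \cdot 21 a{\left(-5 \right)} = \frac{\left(-4 - 3\right) - 9}{\frac{-2 - 0}{-4 + 0} - 1} \cdot 21 \left(-5\right) = \frac{-7 - 9}{\frac{-2 + 0}{-4} - 1} \cdot 21 \left(-5\right) = - \frac{16}{\left(- \frac{1}{4}\right) \left(-2\right) - 1} \cdot 21 \left(-5\right) = - \frac{16}{\frac{1}{2} - 1} \cdot 21 \left(-5\right) = - \frac{16}{- \frac{1}{2}} \cdot 21 \left(-5\right) = \left(-16\right) \left(-2\right) 21 \left(-5\right) = 32 \cdot 21 \left(-5\right) = 672 \left(-5\right) = -3360$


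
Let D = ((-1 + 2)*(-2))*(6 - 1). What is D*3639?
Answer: -36390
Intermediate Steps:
D = -10 (D = (1*(-2))*5 = -2*5 = -10)
D*3639 = -10*3639 = -36390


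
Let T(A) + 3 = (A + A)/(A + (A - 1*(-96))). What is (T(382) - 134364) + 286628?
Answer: 32736306/215 ≈ 1.5226e+5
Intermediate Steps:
T(A) = -3 + 2*A/(96 + 2*A) (T(A) = -3 + (A + A)/(A + (A - 1*(-96))) = -3 + (2*A)/(A + (A + 96)) = -3 + (2*A)/(A + (96 + A)) = -3 + (2*A)/(96 + 2*A) = -3 + 2*A/(96 + 2*A))
(T(382) - 134364) + 286628 = (2*(-72 - 1*382)/(48 + 382) - 134364) + 286628 = (2*(-72 - 382)/430 - 134364) + 286628 = (2*(1/430)*(-454) - 134364) + 286628 = (-454/215 - 134364) + 286628 = -28888714/215 + 286628 = 32736306/215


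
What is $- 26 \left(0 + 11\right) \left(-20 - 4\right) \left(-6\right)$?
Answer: $-41184$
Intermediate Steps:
$- 26 \left(0 + 11\right) \left(-20 - 4\right) \left(-6\right) = - 26 \cdot 11 \left(-24\right) \left(-6\right) = \left(-26\right) \left(-264\right) \left(-6\right) = 6864 \left(-6\right) = -41184$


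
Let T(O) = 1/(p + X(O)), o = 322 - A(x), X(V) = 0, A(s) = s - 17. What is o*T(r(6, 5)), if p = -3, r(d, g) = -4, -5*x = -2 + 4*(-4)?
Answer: -559/5 ≈ -111.80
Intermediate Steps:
x = 18/5 (x = -(-2 + 4*(-4))/5 = -(-2 - 16)/5 = -1/5*(-18) = 18/5 ≈ 3.6000)
A(s) = -17 + s
o = 1677/5 (o = 322 - (-17 + 18/5) = 322 - 1*(-67/5) = 322 + 67/5 = 1677/5 ≈ 335.40)
T(O) = -1/3 (T(O) = 1/(-3 + 0) = 1/(-3) = -1/3)
o*T(r(6, 5)) = (1677/5)*(-1/3) = -559/5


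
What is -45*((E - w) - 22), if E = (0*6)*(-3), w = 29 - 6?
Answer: 2025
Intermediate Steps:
w = 23
E = 0 (E = 0*(-3) = 0)
-45*((E - w) - 22) = -45*((0 - 1*23) - 22) = -45*((0 - 23) - 22) = -45*(-23 - 22) = -45*(-45) = 2025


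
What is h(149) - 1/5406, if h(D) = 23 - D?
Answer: -681157/5406 ≈ -126.00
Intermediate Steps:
h(149) - 1/5406 = (23 - 1*149) - 1/5406 = (23 - 149) - 1*1/5406 = -126 - 1/5406 = -681157/5406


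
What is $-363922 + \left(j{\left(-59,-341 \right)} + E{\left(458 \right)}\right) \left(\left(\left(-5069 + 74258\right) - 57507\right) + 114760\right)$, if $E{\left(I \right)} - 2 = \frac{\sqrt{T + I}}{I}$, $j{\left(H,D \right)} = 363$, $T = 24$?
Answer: $45787408 + \frac{63221 \sqrt{482}}{229} \approx 4.5793 \cdot 10^{7}$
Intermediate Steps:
$E{\left(I \right)} = 2 + \frac{\sqrt{24 + I}}{I}$
$-363922 + \left(j{\left(-59,-341 \right)} + E{\left(458 \right)}\right) \left(\left(\left(-5069 + 74258\right) - 57507\right) + 114760\right) = -363922 + \left(363 + \left(2 + \frac{\sqrt{24 + 458}}{458}\right)\right) \left(\left(\left(-5069 + 74258\right) - 57507\right) + 114760\right) = -363922 + \left(363 + \left(2 + \frac{\sqrt{482}}{458}\right)\right) \left(\left(69189 - 57507\right) + 114760\right) = -363922 + \left(365 + \frac{\sqrt{482}}{458}\right) \left(11682 + 114760\right) = -363922 + \left(365 + \frac{\sqrt{482}}{458}\right) 126442 = -363922 + \left(46151330 + \frac{63221 \sqrt{482}}{229}\right) = 45787408 + \frac{63221 \sqrt{482}}{229}$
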